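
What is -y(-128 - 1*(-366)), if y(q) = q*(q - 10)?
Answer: -54264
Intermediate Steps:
y(q) = q*(-10 + q)
-y(-128 - 1*(-366)) = -(-128 - 1*(-366))*(-10 + (-128 - 1*(-366))) = -(-128 + 366)*(-10 + (-128 + 366)) = -238*(-10 + 238) = -238*228 = -1*54264 = -54264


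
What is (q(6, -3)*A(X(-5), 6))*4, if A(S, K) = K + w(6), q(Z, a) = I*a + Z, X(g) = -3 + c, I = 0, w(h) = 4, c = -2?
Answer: 240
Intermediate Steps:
X(g) = -5 (X(g) = -3 - 2 = -5)
q(Z, a) = Z (q(Z, a) = 0*a + Z = 0 + Z = Z)
A(S, K) = 4 + K (A(S, K) = K + 4 = 4 + K)
(q(6, -3)*A(X(-5), 6))*4 = (6*(4 + 6))*4 = (6*10)*4 = 60*4 = 240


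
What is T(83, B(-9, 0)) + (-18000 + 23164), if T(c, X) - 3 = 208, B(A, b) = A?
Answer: 5375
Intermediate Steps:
T(c, X) = 211 (T(c, X) = 3 + 208 = 211)
T(83, B(-9, 0)) + (-18000 + 23164) = 211 + (-18000 + 23164) = 211 + 5164 = 5375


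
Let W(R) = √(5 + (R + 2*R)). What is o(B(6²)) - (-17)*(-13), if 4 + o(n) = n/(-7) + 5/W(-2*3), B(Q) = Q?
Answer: -1611/7 - 5*I*√13/13 ≈ -230.14 - 1.3868*I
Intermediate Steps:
W(R) = √(5 + 3*R)
o(n) = -4 - n/7 - 5*I*√13/13 (o(n) = -4 + (n/(-7) + 5/(√(5 + 3*(-2*3)))) = -4 + (n*(-⅐) + 5/(√(5 + 3*(-6)))) = -4 + (-n/7 + 5/(√(5 - 18))) = -4 + (-n/7 + 5/(√(-13))) = -4 + (-n/7 + 5/((I*√13))) = -4 + (-n/7 + 5*(-I*√13/13)) = -4 + (-n/7 - 5*I*√13/13) = -4 - n/7 - 5*I*√13/13)
o(B(6²)) - (-17)*(-13) = (-4 - ⅐*6² - 5*I*√13/13) - (-17)*(-13) = (-4 - ⅐*36 - 5*I*√13/13) - 1*221 = (-4 - 36/7 - 5*I*√13/13) - 221 = (-64/7 - 5*I*√13/13) - 221 = -1611/7 - 5*I*√13/13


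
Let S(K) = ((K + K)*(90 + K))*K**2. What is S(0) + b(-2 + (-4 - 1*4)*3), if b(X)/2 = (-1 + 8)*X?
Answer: -364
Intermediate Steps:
b(X) = 14*X (b(X) = 2*((-1 + 8)*X) = 2*(7*X) = 14*X)
S(K) = 2*K**3*(90 + K) (S(K) = ((2*K)*(90 + K))*K**2 = (2*K*(90 + K))*K**2 = 2*K**3*(90 + K))
S(0) + b(-2 + (-4 - 1*4)*3) = 2*0**3*(90 + 0) + 14*(-2 + (-4 - 1*4)*3) = 2*0*90 + 14*(-2 + (-4 - 4)*3) = 0 + 14*(-2 - 8*3) = 0 + 14*(-2 - 24) = 0 + 14*(-26) = 0 - 364 = -364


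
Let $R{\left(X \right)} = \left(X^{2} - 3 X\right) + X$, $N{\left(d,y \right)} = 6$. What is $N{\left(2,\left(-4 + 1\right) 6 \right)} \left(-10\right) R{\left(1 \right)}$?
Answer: $60$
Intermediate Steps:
$R{\left(X \right)} = X^{2} - 2 X$
$N{\left(2,\left(-4 + 1\right) 6 \right)} \left(-10\right) R{\left(1 \right)} = 6 \left(-10\right) 1 \left(-2 + 1\right) = - 60 \cdot 1 \left(-1\right) = \left(-60\right) \left(-1\right) = 60$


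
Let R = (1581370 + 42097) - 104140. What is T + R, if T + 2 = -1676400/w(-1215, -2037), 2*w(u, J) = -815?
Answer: 248320535/163 ≈ 1.5234e+6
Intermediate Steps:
w(u, J) = -815/2 (w(u, J) = (½)*(-815) = -815/2)
T = 670234/163 (T = -2 - 1676400/(-815/2) = -2 - 1676400*(-2/815) = -2 + 670560/163 = 670234/163 ≈ 4111.9)
R = 1519327 (R = 1623467 - 104140 = 1519327)
T + R = 670234/163 + 1519327 = 248320535/163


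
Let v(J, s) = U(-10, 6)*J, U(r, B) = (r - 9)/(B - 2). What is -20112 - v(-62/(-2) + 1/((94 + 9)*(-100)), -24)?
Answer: -822547719/41200 ≈ -19965.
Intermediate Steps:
U(r, B) = (-9 + r)/(-2 + B)
v(J, s) = -19*J/4 (v(J, s) = ((-9 - 10)/(-2 + 6))*J = (-19/4)*J = ((¼)*(-19))*J = -19*J/4)
-20112 - v(-62/(-2) + 1/((94 + 9)*(-100)), -24) = -20112 - (-19)*(-62/(-2) + 1/((94 + 9)*(-100)))/4 = -20112 - (-19)*(-62*(-½) - 1/100/103)/4 = -20112 - (-19)*(31 + (1/103)*(-1/100))/4 = -20112 - (-19)*(31 - 1/10300)/4 = -20112 - (-19)*319299/(4*10300) = -20112 - 1*(-6066681/41200) = -20112 + 6066681/41200 = -822547719/41200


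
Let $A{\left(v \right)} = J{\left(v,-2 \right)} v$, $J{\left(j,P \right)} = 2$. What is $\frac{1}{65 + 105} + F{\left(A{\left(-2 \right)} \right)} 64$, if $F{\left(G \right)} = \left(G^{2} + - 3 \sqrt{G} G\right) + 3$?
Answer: $\frac{206721}{170} + 1536 i \approx 1216.0 + 1536.0 i$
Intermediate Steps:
$A{\left(v \right)} = 2 v$
$F{\left(G \right)} = 3 + G^{2} - 3 G^{\frac{3}{2}}$ ($F{\left(G \right)} = \left(G^{2} - 3 G^{\frac{3}{2}}\right) + 3 = 3 + G^{2} - 3 G^{\frac{3}{2}}$)
$\frac{1}{65 + 105} + F{\left(A{\left(-2 \right)} \right)} 64 = \frac{1}{65 + 105} + \left(3 + \left(2 \left(-2\right)\right)^{2} - 3 \left(2 \left(-2\right)\right)^{\frac{3}{2}}\right) 64 = \frac{1}{170} + \left(3 + \left(-4\right)^{2} - 3 \left(-4\right)^{\frac{3}{2}}\right) 64 = \frac{1}{170} + \left(3 + 16 - 3 \left(- 8 i\right)\right) 64 = \frac{1}{170} + \left(3 + 16 + 24 i\right) 64 = \frac{1}{170} + \left(19 + 24 i\right) 64 = \frac{1}{170} + \left(1216 + 1536 i\right) = \frac{206721}{170} + 1536 i$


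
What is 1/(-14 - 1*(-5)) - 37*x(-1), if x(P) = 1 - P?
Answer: -667/9 ≈ -74.111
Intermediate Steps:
1/(-14 - 1*(-5)) - 37*x(-1) = 1/(-14 - 1*(-5)) - 37*(1 - 1*(-1)) = 1/(-14 + 5) - 37*(1 + 1) = 1/(-9) - 37*2 = -⅑ - 74 = -667/9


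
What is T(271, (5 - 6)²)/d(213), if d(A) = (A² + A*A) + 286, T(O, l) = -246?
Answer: -123/45512 ≈ -0.0027026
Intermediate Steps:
d(A) = 286 + 2*A² (d(A) = (A² + A²) + 286 = 2*A² + 286 = 286 + 2*A²)
T(271, (5 - 6)²)/d(213) = -246/(286 + 2*213²) = -246/(286 + 2*45369) = -246/(286 + 90738) = -246/91024 = -246*1/91024 = -123/45512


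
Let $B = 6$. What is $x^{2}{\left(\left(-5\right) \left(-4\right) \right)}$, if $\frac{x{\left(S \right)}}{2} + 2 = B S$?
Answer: $55696$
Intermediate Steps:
$x{\left(S \right)} = -4 + 12 S$ ($x{\left(S \right)} = -4 + 2 \cdot 6 S = -4 + 12 S$)
$x^{2}{\left(\left(-5\right) \left(-4\right) \right)} = \left(-4 + 12 \left(\left(-5\right) \left(-4\right)\right)\right)^{2} = \left(-4 + 12 \cdot 20\right)^{2} = \left(-4 + 240\right)^{2} = 236^{2} = 55696$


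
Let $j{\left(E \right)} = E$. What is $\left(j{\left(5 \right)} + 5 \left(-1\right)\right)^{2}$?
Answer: $0$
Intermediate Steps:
$\left(j{\left(5 \right)} + 5 \left(-1\right)\right)^{2} = \left(5 + 5 \left(-1\right)\right)^{2} = \left(5 - 5\right)^{2} = 0^{2} = 0$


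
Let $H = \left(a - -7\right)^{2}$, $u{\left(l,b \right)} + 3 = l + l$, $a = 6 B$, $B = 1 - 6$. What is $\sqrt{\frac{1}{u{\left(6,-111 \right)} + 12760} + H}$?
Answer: $\frac{\sqrt{6754802}}{113} \approx 23.0$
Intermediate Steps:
$B = -5$
$a = -30$ ($a = 6 \left(-5\right) = -30$)
$u{\left(l,b \right)} = -3 + 2 l$ ($u{\left(l,b \right)} = -3 + \left(l + l\right) = -3 + 2 l$)
$H = 529$ ($H = \left(-30 - -7\right)^{2} = \left(-30 + 7\right)^{2} = \left(-23\right)^{2} = 529$)
$\sqrt{\frac{1}{u{\left(6,-111 \right)} + 12760} + H} = \sqrt{\frac{1}{\left(-3 + 2 \cdot 6\right) + 12760} + 529} = \sqrt{\frac{1}{\left(-3 + 12\right) + 12760} + 529} = \sqrt{\frac{1}{9 + 12760} + 529} = \sqrt{\frac{1}{12769} + 529} = \sqrt{\frac{6754802}{12769}} = \frac{\sqrt{6754802}}{113}$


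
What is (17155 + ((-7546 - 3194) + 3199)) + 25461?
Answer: 35075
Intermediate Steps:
(17155 + ((-7546 - 3194) + 3199)) + 25461 = (17155 + (-10740 + 3199)) + 25461 = (17155 - 7541) + 25461 = 9614 + 25461 = 35075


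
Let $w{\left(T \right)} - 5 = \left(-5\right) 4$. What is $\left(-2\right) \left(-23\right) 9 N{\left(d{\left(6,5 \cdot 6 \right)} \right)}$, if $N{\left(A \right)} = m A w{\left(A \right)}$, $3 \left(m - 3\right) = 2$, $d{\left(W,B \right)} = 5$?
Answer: $-113850$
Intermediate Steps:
$m = \frac{11}{3}$ ($m = 3 + \frac{1}{3} \cdot 2 = 3 + \frac{2}{3} = \frac{11}{3} \approx 3.6667$)
$w{\left(T \right)} = -15$ ($w{\left(T \right)} = 5 - 20 = -15$)
$N{\left(A \right)} = - 55 A$ ($N{\left(A \right)} = \frac{11 A}{3} \left(-15\right) = - 55 A$)
$\left(-2\right) \left(-23\right) 9 N{\left(d{\left(6,5 \cdot 6 \right)} \right)} = \left(-2\right) \left(-23\right) 9 \left(\left(-55\right) 5\right) = 46 \cdot 9 \left(-275\right) = 46 \left(-2475\right) = -113850$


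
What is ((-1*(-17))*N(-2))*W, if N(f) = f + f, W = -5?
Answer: 340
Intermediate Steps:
N(f) = 2*f
((-1*(-17))*N(-2))*W = ((-1*(-17))*(2*(-2)))*(-5) = (17*(-4))*(-5) = -68*(-5) = 340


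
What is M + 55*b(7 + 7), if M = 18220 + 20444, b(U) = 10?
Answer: 39214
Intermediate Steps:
M = 38664
M + 55*b(7 + 7) = 38664 + 55*10 = 38664 + 550 = 39214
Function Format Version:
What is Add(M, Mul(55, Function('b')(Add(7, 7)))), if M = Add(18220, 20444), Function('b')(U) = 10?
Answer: 39214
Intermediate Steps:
M = 38664
Add(M, Mul(55, Function('b')(Add(7, 7)))) = Add(38664, Mul(55, 10)) = Add(38664, 550) = 39214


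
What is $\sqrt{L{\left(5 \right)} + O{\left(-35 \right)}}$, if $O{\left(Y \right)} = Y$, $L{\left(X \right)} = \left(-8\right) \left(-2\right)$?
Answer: $i \sqrt{19} \approx 4.3589 i$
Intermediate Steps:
$L{\left(X \right)} = 16$
$\sqrt{L{\left(5 \right)} + O{\left(-35 \right)}} = \sqrt{16 - 35} = \sqrt{-19} = i \sqrt{19}$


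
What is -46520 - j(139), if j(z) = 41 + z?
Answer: -46700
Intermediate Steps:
-46520 - j(139) = -46520 - (41 + 139) = -46520 - 1*180 = -46520 - 180 = -46700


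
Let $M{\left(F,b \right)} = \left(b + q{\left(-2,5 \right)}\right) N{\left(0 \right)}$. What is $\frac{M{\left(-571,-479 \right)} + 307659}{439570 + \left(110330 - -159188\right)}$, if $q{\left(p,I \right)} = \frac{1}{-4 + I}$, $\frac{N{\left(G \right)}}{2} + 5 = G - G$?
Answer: $\frac{312439}{709088} \approx 0.44062$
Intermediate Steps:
$N{\left(G \right)} = -10$ ($N{\left(G \right)} = -10 + 2 \left(G - G\right) = -10 + 2 \cdot 0 = -10 + 0 = -10$)
$M{\left(F,b \right)} = -10 - 10 b$ ($M{\left(F,b \right)} = \left(b + \frac{1}{-4 + 5}\right) \left(-10\right) = \left(b + 1^{-1}\right) \left(-10\right) = \left(b + 1\right) \left(-10\right) = \left(1 + b\right) \left(-10\right) = -10 - 10 b$)
$\frac{M{\left(-571,-479 \right)} + 307659}{439570 + \left(110330 - -159188\right)} = \frac{\left(-10 - -4790\right) + 307659}{439570 + \left(110330 - -159188\right)} = \frac{\left(-10 + 4790\right) + 307659}{439570 + \left(110330 + 159188\right)} = \frac{4780 + 307659}{439570 + 269518} = \frac{312439}{709088}$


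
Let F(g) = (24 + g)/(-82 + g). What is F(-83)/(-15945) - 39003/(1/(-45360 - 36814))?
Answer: 8432200187942791/2630925 ≈ 3.2050e+9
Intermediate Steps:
F(g) = (24 + g)/(-82 + g)
F(-83)/(-15945) - 39003/(1/(-45360 - 36814)) = ((24 - 83)/(-82 - 83))/(-15945) - 39003/(1/(-45360 - 36814)) = (-59/(-165))*(-1/15945) - 39003/(1/(-82174)) = -1/165*(-59)*(-1/15945) - 39003/(-1/82174) = (59/165)*(-1/15945) - 39003*(-82174) = -59/2630925 + 3205032522 = 8432200187942791/2630925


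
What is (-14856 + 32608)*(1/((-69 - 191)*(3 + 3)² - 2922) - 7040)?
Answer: -767465834156/6141 ≈ -1.2497e+8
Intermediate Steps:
(-14856 + 32608)*(1/((-69 - 191)*(3 + 3)² - 2922) - 7040) = 17752*(1/(-260*6² - 2922) - 7040) = 17752*(1/(-260*36 - 2922) - 7040) = 17752*(1/(-9360 - 2922) - 7040) = 17752*(1/(-12282) - 7040) = 17752*(-1/12282 - 7040) = 17752*(-86465281/12282) = -767465834156/6141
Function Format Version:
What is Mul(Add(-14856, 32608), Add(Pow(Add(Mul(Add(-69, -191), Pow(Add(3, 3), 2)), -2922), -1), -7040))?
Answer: Rational(-767465834156, 6141) ≈ -1.2497e+8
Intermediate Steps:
Mul(Add(-14856, 32608), Add(Pow(Add(Mul(Add(-69, -191), Pow(Add(3, 3), 2)), -2922), -1), -7040)) = Mul(17752, Add(Pow(Add(Mul(-260, Pow(6, 2)), -2922), -1), -7040)) = Mul(17752, Add(Pow(Add(Mul(-260, 36), -2922), -1), -7040)) = Mul(17752, Add(Pow(Add(-9360, -2922), -1), -7040)) = Mul(17752, Add(Pow(-12282, -1), -7040)) = Mul(17752, Add(Rational(-1, 12282), -7040)) = Mul(17752, Rational(-86465281, 12282)) = Rational(-767465834156, 6141)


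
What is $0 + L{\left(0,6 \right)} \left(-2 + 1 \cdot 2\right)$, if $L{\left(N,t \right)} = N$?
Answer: $0$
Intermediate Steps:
$0 + L{\left(0,6 \right)} \left(-2 + 1 \cdot 2\right) = 0 + 0 \left(-2 + 1 \cdot 2\right) = 0 + 0 \left(-2 + 2\right) = 0 + 0 \cdot 0 = 0 + 0 = 0$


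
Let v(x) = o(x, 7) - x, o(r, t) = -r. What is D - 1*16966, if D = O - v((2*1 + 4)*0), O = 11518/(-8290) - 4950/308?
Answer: -985550231/58030 ≈ -16983.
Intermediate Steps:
v(x) = -2*x (v(x) = -x - x = -2*x)
O = -1013251/58030 (O = 11518*(-1/8290) - 4950*1/308 = -5759/4145 - 225/14 = -1013251/58030 ≈ -17.461)
D = -1013251/58030 (D = -1013251/58030 - (-2)*(2*1 + 4)*0 = -1013251/58030 - (-2)*(2 + 4)*0 = -1013251/58030 - (-2)*6*0 = -1013251/58030 - (-2)*0 = -1013251/58030 - 1*0 = -1013251/58030 + 0 = -1013251/58030 ≈ -17.461)
D - 1*16966 = -1013251/58030 - 1*16966 = -1013251/58030 - 16966 = -985550231/58030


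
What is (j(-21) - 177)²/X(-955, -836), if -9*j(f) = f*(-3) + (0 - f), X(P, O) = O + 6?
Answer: -312481/7470 ≈ -41.831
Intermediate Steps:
X(P, O) = 6 + O
j(f) = 4*f/9 (j(f) = -(f*(-3) + (0 - f))/9 = -(-3*f - f)/9 = -(-4)*f/9 = 4*f/9)
(j(-21) - 177)²/X(-955, -836) = ((4/9)*(-21) - 177)²/(6 - 836) = (-28/3 - 177)²/(-830) = (-559/3)²*(-1/830) = (312481/9)*(-1/830) = -312481/7470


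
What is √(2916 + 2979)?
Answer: 3*√655 ≈ 76.779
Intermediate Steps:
√(2916 + 2979) = √5895 = 3*√655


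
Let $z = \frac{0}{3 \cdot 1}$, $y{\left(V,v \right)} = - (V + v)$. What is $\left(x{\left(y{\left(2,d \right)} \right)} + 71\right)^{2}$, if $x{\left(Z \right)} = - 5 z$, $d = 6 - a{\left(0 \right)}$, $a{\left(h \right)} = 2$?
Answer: $5041$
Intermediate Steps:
$d = 4$ ($d = 6 - 2 = 4$)
$y{\left(V,v \right)} = - V - v$
$z = 0$ ($z = \frac{0}{3} = 0 \cdot \frac{1}{3} = 0$)
$x{\left(Z \right)} = 0$ ($x{\left(Z \right)} = \left(-5\right) 0 = 0$)
$\left(x{\left(y{\left(2,d \right)} \right)} + 71\right)^{2} = \left(0 + 71\right)^{2} = 71^{2} = 5041$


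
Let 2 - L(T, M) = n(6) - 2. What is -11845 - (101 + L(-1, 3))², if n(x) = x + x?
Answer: -20494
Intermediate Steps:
n(x) = 2*x
L(T, M) = -8 (L(T, M) = 2 - (2*6 - 2) = 2 - (12 - 2) = 2 - 1*10 = 2 - 10 = -8)
-11845 - (101 + L(-1, 3))² = -11845 - (101 - 8)² = -11845 - 1*93² = -11845 - 1*8649 = -11845 - 8649 = -20494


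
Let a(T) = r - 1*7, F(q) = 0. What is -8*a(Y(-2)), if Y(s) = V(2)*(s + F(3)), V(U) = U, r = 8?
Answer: -8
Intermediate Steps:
Y(s) = 2*s (Y(s) = 2*(s + 0) = 2*s)
a(T) = 1 (a(T) = 8 - 1*7 = 8 - 7 = 1)
-8*a(Y(-2)) = -8*1 = -8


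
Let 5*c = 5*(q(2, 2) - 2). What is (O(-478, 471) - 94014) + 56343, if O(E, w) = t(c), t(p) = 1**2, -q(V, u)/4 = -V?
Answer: -37670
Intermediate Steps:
q(V, u) = 4*V (q(V, u) = -(-4)*V = 4*V)
c = 6 (c = (5*(4*2 - 2))/5 = (5*(8 - 2))/5 = (5*6)/5 = (1/5)*30 = 6)
t(p) = 1
O(E, w) = 1
(O(-478, 471) - 94014) + 56343 = (1 - 94014) + 56343 = -94013 + 56343 = -37670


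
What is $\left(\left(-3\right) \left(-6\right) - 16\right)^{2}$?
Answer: $4$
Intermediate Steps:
$\left(\left(-3\right) \left(-6\right) - 16\right)^{2} = \left(18 - 16\right)^{2} = 2^{2} = 4$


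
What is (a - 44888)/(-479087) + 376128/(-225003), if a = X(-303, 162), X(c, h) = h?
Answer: -56711516986/35932004087 ≈ -1.5783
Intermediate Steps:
a = 162
(a - 44888)/(-479087) + 376128/(-225003) = (162 - 44888)/(-479087) + 376128/(-225003) = -44726*(-1/479087) + 376128*(-1/225003) = 44726/479087 - 125376/75001 = -56711516986/35932004087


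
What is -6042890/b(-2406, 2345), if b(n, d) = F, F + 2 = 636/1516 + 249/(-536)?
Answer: 245515369232/83087 ≈ 2.9549e+6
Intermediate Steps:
F = -415435/203144 (F = -2 + (636/1516 + 249/(-536)) = -2 + (636*(1/1516) + 249*(-1/536)) = -2 + (159/379 - 249/536) = -2 - 9147/203144 = -415435/203144 ≈ -2.0450)
b(n, d) = -415435/203144
-6042890/b(-2406, 2345) = -6042890/(-415435/203144) = -6042890*(-203144/415435) = 245515369232/83087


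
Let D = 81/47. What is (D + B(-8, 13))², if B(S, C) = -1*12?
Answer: 233289/2209 ≈ 105.61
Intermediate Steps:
B(S, C) = -12
D = 81/47 (D = 81*(1/47) = 81/47 ≈ 1.7234)
(D + B(-8, 13))² = (81/47 - 12)² = (-483/47)² = 233289/2209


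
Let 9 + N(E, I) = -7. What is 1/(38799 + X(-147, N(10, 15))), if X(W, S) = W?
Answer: 1/38652 ≈ 2.5872e-5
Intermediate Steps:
N(E, I) = -16 (N(E, I) = -9 - 7 = -16)
1/(38799 + X(-147, N(10, 15))) = 1/(38799 - 147) = 1/38652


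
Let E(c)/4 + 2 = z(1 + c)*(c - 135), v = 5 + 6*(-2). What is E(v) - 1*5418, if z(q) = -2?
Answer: -4290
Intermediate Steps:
v = -7 (v = 5 - 12 = -7)
E(c) = 1072 - 8*c (E(c) = -8 + 4*(-2*(c - 135)) = -8 + 4*(-2*(-135 + c)) = -8 + 4*(270 - 2*c) = -8 + (1080 - 8*c) = 1072 - 8*c)
E(v) - 1*5418 = (1072 - 8*(-7)) - 1*5418 = (1072 + 56) - 5418 = 1128 - 5418 = -4290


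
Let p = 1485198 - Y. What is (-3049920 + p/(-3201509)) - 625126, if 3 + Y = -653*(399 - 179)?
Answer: -11765694473275/3201509 ≈ -3.6750e+6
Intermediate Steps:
Y = -143663 (Y = -3 - 653*(399 - 179) = -3 - 653*220 = -3 - 143660 = -143663)
p = 1628861 (p = 1485198 - 1*(-143663) = 1485198 + 143663 = 1628861)
(-3049920 + p/(-3201509)) - 625126 = (-3049920 + 1628861/(-3201509)) - 625126 = (-3049920 + 1628861*(-1/3201509)) - 625126 = (-3049920 - 1628861/3201509) - 625126 = -9764347958141/3201509 - 625126 = -11765694473275/3201509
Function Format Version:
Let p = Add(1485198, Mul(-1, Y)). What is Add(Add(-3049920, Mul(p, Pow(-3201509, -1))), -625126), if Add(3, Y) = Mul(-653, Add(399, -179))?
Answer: Rational(-11765694473275, 3201509) ≈ -3.6750e+6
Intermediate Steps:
Y = -143663 (Y = Add(-3, Mul(-653, Add(399, -179))) = Add(-3, Mul(-653, 220)) = Add(-3, -143660) = -143663)
p = 1628861 (p = Add(1485198, Mul(-1, -143663)) = Add(1485198, 143663) = 1628861)
Add(Add(-3049920, Mul(p, Pow(-3201509, -1))), -625126) = Add(Add(-3049920, Mul(1628861, Pow(-3201509, -1))), -625126) = Add(Add(-3049920, Mul(1628861, Rational(-1, 3201509))), -625126) = Add(Add(-3049920, Rational(-1628861, 3201509)), -625126) = Add(Rational(-9764347958141, 3201509), -625126) = Rational(-11765694473275, 3201509)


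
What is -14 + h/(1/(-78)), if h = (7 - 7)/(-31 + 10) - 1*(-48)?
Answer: -3758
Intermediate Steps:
h = 48 (h = 0/(-21) + 48 = 0*(-1/21) + 48 = 0 + 48 = 48)
-14 + h/(1/(-78)) = -14 + 48/(1/(-78)) = -14 + 48/(-1/78) = -14 + 48*(-78) = -14 - 3744 = -3758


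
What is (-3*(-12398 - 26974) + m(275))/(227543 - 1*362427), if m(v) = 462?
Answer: -59289/67442 ≈ -0.87911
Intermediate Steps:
(-3*(-12398 - 26974) + m(275))/(227543 - 1*362427) = (-3*(-12398 - 26974) + 462)/(227543 - 1*362427) = (-3*(-39372) + 462)/(227543 - 362427) = (118116 + 462)/(-134884) = 118578*(-1/134884) = -59289/67442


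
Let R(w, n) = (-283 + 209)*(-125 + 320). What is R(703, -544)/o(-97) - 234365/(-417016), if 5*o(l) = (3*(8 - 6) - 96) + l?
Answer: 30131530655/77981992 ≈ 386.39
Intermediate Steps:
R(w, n) = -14430 (R(w, n) = -74*195 = -14430)
o(l) = -18 + l/5 (o(l) = ((3*(8 - 6) - 96) + l)/5 = ((3*2 - 96) + l)/5 = ((6 - 96) + l)/5 = (-90 + l)/5 = -18 + l/5)
R(703, -544)/o(-97) - 234365/(-417016) = -14430/(-18 + (1/5)*(-97)) - 234365/(-417016) = -14430/(-18 - 97/5) - 234365*(-1/417016) = -14430/(-187/5) + 234365/417016 = -14430*(-5/187) + 234365/417016 = 72150/187 + 234365/417016 = 30131530655/77981992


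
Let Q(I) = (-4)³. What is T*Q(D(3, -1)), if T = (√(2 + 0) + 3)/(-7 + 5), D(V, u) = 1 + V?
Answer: 96 + 32*√2 ≈ 141.25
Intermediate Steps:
T = -3/2 - √2/2 (T = (√2 + 3)/(-2) = (3 + √2)*(-½) = -3/2 - √2/2 ≈ -2.2071)
Q(I) = -64
T*Q(D(3, -1)) = (-3/2 - √2/2)*(-64) = 96 + 32*√2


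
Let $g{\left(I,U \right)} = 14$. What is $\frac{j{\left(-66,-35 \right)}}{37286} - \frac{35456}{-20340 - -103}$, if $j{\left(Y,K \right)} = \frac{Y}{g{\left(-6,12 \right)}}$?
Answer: $\frac{1321917013}{754556782} \approx 1.7519$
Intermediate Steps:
$j{\left(Y,K \right)} = \frac{Y}{14}$
$\frac{j{\left(-66,-35 \right)}}{37286} - \frac{35456}{-20340 - -103} = \frac{\frac{1}{14} \left(-66\right)}{37286} - \frac{35456}{-20340 - -103} = \left(- \frac{33}{7}\right) \frac{1}{37286} - \frac{35456}{-20340 + 103} = - \frac{33}{261002} - \frac{35456}{-20237} = - \frac{33}{261002} - - \frac{35456}{20237} = - \frac{33}{261002} + \frac{35456}{20237} = \frac{1321917013}{754556782}$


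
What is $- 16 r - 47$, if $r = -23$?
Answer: $321$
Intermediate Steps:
$- 16 r - 47 = \left(-16\right) \left(-23\right) - 47 = 368 - 47 = 321$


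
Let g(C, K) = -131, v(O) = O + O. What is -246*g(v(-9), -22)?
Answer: 32226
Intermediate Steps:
v(O) = 2*O
-246*g(v(-9), -22) = -246*(-131) = 32226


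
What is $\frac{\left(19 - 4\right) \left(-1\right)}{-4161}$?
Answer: $\frac{5}{1387} \approx 0.0036049$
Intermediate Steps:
$\frac{\left(19 - 4\right) \left(-1\right)}{-4161} = 15 \left(-1\right) \left(- \frac{1}{4161}\right) = \left(-15\right) \left(- \frac{1}{4161}\right) = \frac{5}{1387}$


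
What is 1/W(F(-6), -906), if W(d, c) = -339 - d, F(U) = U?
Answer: -1/333 ≈ -0.0030030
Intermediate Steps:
1/W(F(-6), -906) = 1/(-339 - 1*(-6)) = 1/(-339 + 6) = 1/(-333) = -1/333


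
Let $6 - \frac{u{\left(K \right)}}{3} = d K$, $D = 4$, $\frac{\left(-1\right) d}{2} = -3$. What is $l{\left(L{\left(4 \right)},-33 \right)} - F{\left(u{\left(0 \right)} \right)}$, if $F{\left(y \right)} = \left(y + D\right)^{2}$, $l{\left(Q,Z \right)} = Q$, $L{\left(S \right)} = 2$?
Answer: $-482$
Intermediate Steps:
$d = 6$ ($d = \left(-2\right) \left(-3\right) = 6$)
$u{\left(K \right)} = 18 - 18 K$ ($u{\left(K \right)} = 18 - 3 \cdot 6 K = 18 - 18 K$)
$F{\left(y \right)} = \left(4 + y\right)^{2}$ ($F{\left(y \right)} = \left(y + 4\right)^{2} = \left(4 + y\right)^{2}$)
$l{\left(L{\left(4 \right)},-33 \right)} - F{\left(u{\left(0 \right)} \right)} = 2 - \left(4 + \left(18 - 0\right)\right)^{2} = 2 - \left(4 + \left(18 + 0\right)\right)^{2} = 2 - \left(4 + 18\right)^{2} = 2 - 22^{2} = 2 - 484 = -482$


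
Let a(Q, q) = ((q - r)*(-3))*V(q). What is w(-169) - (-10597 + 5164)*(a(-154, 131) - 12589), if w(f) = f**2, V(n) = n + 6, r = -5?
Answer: -372050444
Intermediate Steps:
V(n) = 6 + n
a(Q, q) = (-15 - 3*q)*(6 + q) (a(Q, q) = ((q - 1*(-5))*(-3))*(6 + q) = ((q + 5)*(-3))*(6 + q) = ((5 + q)*(-3))*(6 + q) = (-15 - 3*q)*(6 + q))
w(-169) - (-10597 + 5164)*(a(-154, 131) - 12589) = (-169)**2 - (-10597 + 5164)*(-3*(5 + 131)*(6 + 131) - 12589) = 28561 - (-5433)*(-3*136*137 - 12589) = 28561 - (-5433)*(-55896 - 12589) = 28561 - (-5433)*(-68485) = 28561 - 1*372079005 = 28561 - 372079005 = -372050444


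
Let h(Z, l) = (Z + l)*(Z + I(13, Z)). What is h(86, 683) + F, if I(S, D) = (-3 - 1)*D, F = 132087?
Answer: -66315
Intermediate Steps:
I(S, D) = -4*D
h(Z, l) = -3*Z*(Z + l) (h(Z, l) = (Z + l)*(Z - 4*Z) = (Z + l)*(-3*Z) = -3*Z*(Z + l))
h(86, 683) + F = 3*86*(-1*86 - 1*683) + 132087 = 3*86*(-86 - 683) + 132087 = 3*86*(-769) + 132087 = -198402 + 132087 = -66315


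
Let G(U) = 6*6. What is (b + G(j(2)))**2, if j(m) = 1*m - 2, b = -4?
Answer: 1024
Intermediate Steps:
j(m) = -2 + m (j(m) = m - 2 = -2 + m)
G(U) = 36
(b + G(j(2)))**2 = (-4 + 36)**2 = 32**2 = 1024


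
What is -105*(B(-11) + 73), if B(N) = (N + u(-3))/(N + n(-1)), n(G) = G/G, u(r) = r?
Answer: -7812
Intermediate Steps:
n(G) = 1
B(N) = (-3 + N)/(1 + N) (B(N) = (N - 3)/(N + 1) = (-3 + N)/(1 + N))
-105*(B(-11) + 73) = -105*((-3 - 11)/(1 - 11) + 73) = -105*(-14/(-10) + 73) = -105*(-⅒*(-14) + 73) = -105*(7/5 + 73) = -105*372/5 = -7812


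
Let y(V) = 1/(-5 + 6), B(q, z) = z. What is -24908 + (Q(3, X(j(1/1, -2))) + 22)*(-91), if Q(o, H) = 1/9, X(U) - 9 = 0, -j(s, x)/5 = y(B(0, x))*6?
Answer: -242281/9 ≈ -26920.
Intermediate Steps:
y(V) = 1 (y(V) = 1/1 = 1)
j(s, x) = -30 (j(s, x) = -5*6 = -30)
X(U) = 9 (X(U) = 9 + 0 = 9)
Q(o, H) = ⅑
-24908 + (Q(3, X(j(1/1, -2))) + 22)*(-91) = -24908 + (⅑ + 22)*(-91) = -24908 + (199/9)*(-91) = -24908 - 18109/9 = -242281/9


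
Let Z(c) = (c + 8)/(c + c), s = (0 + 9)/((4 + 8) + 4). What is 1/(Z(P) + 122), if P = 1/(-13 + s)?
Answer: 4/291 ≈ 0.013746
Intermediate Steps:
s = 9/16 (s = 9/(12 + 4) = 9/16 ≈ 0.56250)
P = -16/199 (P = 1/(-13 + 9/16) = 1/(-199/16) = -16/199 ≈ -0.080402)
Z(c) = (8 + c)/(2*c) (Z(c) = (8 + c)/((2*c)) = (8 + c)*(1/(2*c)) = (8 + c)/(2*c))
1/(Z(P) + 122) = 1/((8 - 16/199)/(2*(-16/199)) + 122) = 1/((½)*(-199/16)*(1576/199) + 122) = 1/(-197/4 + 122) = 1/(291/4) = 4/291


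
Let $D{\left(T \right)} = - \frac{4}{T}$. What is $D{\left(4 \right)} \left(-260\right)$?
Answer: $260$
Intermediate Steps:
$D{\left(4 \right)} \left(-260\right) = - \frac{4}{4} \left(-260\right) = \left(-4\right) \frac{1}{4} \left(-260\right) = \left(-1\right) \left(-260\right) = 260$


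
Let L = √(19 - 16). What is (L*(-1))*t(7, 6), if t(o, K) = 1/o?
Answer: -√3/7 ≈ -0.24744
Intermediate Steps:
L = √3 ≈ 1.7320
(L*(-1))*t(7, 6) = (√3*(-1))/7 = -√3*(⅐) = -√3/7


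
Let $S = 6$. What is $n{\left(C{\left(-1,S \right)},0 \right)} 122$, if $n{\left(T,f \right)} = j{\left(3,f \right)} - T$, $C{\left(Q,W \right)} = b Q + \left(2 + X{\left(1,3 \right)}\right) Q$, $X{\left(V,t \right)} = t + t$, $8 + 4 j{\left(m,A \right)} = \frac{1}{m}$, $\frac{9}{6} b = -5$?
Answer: $\frac{671}{2} \approx 335.5$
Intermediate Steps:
$b = - \frac{10}{3}$ ($b = \frac{2}{3} \left(-5\right) = - \frac{10}{3} \approx -3.3333$)
$j{\left(m,A \right)} = -2 + \frac{1}{4 m}$
$X{\left(V,t \right)} = 2 t$
$C{\left(Q,W \right)} = \frac{14 Q}{3}$ ($C{\left(Q,W \right)} = - \frac{10 Q}{3} + \left(2 + 2 \cdot 3\right) Q = - \frac{10 Q}{3} + \left(2 + 6\right) Q = - \frac{10 Q}{3} + 8 Q = \frac{14 Q}{3}$)
$n{\left(T,f \right)} = - \frac{23}{12} - T$ ($n{\left(T,f \right)} = \left(-2 + \frac{1}{4 \cdot 3}\right) - T = \left(-2 + \frac{1}{4} \cdot \frac{1}{3}\right) - T = \left(-2 + \frac{1}{12}\right) - T = - \frac{23}{12} - T$)
$n{\left(C{\left(-1,S \right)},0 \right)} 122 = \left(- \frac{23}{12} - \frac{14}{3} \left(-1\right)\right) 122 = \left(- \frac{23}{12} - - \frac{14}{3}\right) 122 = \left(- \frac{23}{12} + \frac{14}{3}\right) 122 = \frac{11}{4} \cdot 122 = \frac{671}{2}$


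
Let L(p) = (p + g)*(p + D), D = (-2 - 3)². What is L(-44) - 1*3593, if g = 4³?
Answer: -3973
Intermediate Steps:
g = 64
D = 25 (D = (-5)² = 25)
L(p) = (25 + p)*(64 + p) (L(p) = (p + 64)*(p + 25) = (64 + p)*(25 + p) = (25 + p)*(64 + p))
L(-44) - 1*3593 = (1600 + (-44)² + 89*(-44)) - 1*3593 = (1600 + 1936 - 3916) - 3593 = -380 - 3593 = -3973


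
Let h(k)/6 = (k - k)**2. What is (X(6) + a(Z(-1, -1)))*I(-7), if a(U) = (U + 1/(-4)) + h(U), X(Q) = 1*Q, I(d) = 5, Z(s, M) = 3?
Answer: 175/4 ≈ 43.750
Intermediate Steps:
h(k) = 0 (h(k) = 6*(k - k)**2 = 6*0**2 = 6*0 = 0)
X(Q) = Q
a(U) = -1/4 + U (a(U) = (U + 1/(-4)) + 0 = (U - 1/4) + 0 = (-1/4 + U) + 0 = -1/4 + U)
(X(6) + a(Z(-1, -1)))*I(-7) = (6 + (-1/4 + 3))*5 = (6 + 11/4)*5 = (35/4)*5 = 175/4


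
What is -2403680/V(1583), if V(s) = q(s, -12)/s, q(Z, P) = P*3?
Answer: 951256360/9 ≈ 1.0570e+8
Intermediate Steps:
q(Z, P) = 3*P
V(s) = -36/s (V(s) = (3*(-12))/s = -36/s)
-2403680/V(1583) = -2403680/((-36/1583)) = -2403680/((-36*1/1583)) = -2403680/(-36/1583) = -2403680*(-1583)/36 = -1*(-951256360/9) = 951256360/9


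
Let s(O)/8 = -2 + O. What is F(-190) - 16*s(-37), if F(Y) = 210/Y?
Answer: 94827/19 ≈ 4990.9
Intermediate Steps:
s(O) = -16 + 8*O (s(O) = 8*(-2 + O) = -16 + 8*O)
F(-190) - 16*s(-37) = 210/(-190) - 16*(-16 + 8*(-37)) = 210*(-1/190) - 16*(-16 - 296) = -21/19 - 16*(-312) = -21/19 + 4992 = 94827/19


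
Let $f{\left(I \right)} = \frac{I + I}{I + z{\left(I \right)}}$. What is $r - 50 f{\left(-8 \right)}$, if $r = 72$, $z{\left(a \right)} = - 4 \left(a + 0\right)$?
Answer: $\frac{316}{3} \approx 105.33$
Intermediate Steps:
$z{\left(a \right)} = - 4 a$
$f{\left(I \right)} = - \frac{2}{3}$ ($f{\left(I \right)} = \frac{I + I}{I - 4 I} = \frac{2 I}{\left(-3\right) I} = 2 I \left(- \frac{1}{3 I}\right) = - \frac{2}{3}$)
$r - 50 f{\left(-8 \right)} = 72 - - \frac{100}{3} = 72 + \frac{100}{3} = \frac{316}{3}$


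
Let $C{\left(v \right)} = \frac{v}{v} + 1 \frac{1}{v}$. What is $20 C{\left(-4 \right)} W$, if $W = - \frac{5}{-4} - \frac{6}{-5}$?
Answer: $\frac{147}{4} \approx 36.75$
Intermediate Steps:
$C{\left(v \right)} = 1 + \frac{1}{v}$
$W = \frac{49}{20}$ ($W = \left(-5\right) \left(- \frac{1}{4}\right) - - \frac{6}{5} = \frac{5}{4} + \frac{6}{5} = \frac{49}{20} \approx 2.45$)
$20 C{\left(-4 \right)} W = 20 \frac{1 - 4}{-4} \cdot \frac{49}{20} = 20 \left(\left(- \frac{1}{4}\right) \left(-3\right)\right) \frac{49}{20} = 20 \cdot \frac{3}{4} \cdot \frac{49}{20} = 15 \cdot \frac{49}{20} = \frac{147}{4}$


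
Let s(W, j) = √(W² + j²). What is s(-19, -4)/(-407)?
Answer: -√377/407 ≈ -0.047706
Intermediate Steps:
s(-19, -4)/(-407) = √((-19)² + (-4)²)/(-407) = √(361 + 16)*(-1/407) = √377*(-1/407) = -√377/407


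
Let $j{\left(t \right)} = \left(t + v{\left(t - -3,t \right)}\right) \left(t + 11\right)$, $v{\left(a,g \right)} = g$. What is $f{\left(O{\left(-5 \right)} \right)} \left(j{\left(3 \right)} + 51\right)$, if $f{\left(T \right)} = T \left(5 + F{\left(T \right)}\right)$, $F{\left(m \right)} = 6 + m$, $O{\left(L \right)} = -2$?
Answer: $-2430$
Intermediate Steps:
$f{\left(T \right)} = T \left(11 + T\right)$ ($f{\left(T \right)} = T \left(5 + \left(6 + T\right)\right) = T \left(11 + T\right)$)
$j{\left(t \right)} = 2 t \left(11 + t\right)$ ($j{\left(t \right)} = \left(t + t\right) \left(t + 11\right) = 2 t \left(11 + t\right)$)
$f{\left(O{\left(-5 \right)} \right)} \left(j{\left(3 \right)} + 51\right) = - 2 \left(11 - 2\right) \left(2 \cdot 3 \left(11 + 3\right) + 51\right) = \left(-2\right) 9 \left(2 \cdot 3 \cdot 14 + 51\right) = - 18 \left(84 + 51\right) = \left(-18\right) 135 = -2430$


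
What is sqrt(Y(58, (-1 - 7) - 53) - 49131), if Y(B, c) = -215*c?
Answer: 4*I*sqrt(2251) ≈ 189.78*I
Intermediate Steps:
sqrt(Y(58, (-1 - 7) - 53) - 49131) = sqrt(-215*((-1 - 7) - 53) - 49131) = sqrt(-215*(-8 - 53) - 49131) = sqrt(-215*(-61) - 49131) = sqrt(13115 - 49131) = sqrt(-36016) = 4*I*sqrt(2251)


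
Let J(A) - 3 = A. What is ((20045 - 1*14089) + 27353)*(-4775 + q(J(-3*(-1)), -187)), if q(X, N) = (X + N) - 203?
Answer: -171841131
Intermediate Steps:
J(A) = 3 + A
q(X, N) = -203 + N + X (q(X, N) = (N + X) - 203 = -203 + N + X)
((20045 - 1*14089) + 27353)*(-4775 + q(J(-3*(-1)), -187)) = ((20045 - 1*14089) + 27353)*(-4775 + (-203 - 187 + (3 - 3*(-1)))) = ((20045 - 14089) + 27353)*(-4775 + (-203 - 187 + (3 + 3))) = (5956 + 27353)*(-4775 + (-203 - 187 + 6)) = 33309*(-4775 - 384) = 33309*(-5159) = -171841131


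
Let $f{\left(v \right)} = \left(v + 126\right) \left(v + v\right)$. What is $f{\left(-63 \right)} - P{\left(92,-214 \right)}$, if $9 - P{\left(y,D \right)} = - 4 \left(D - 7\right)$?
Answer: $-7063$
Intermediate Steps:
$P{\left(y,D \right)} = -19 + 4 D$ ($P{\left(y,D \right)} = 9 - - 4 \left(D - 7\right) = 9 - - 4 \left(-7 + D\right) = 9 - \left(28 - 4 D\right) = 9 + \left(-28 + 4 D\right) = -19 + 4 D$)
$f{\left(v \right)} = 2 v \left(126 + v\right)$ ($f{\left(v \right)} = \left(126 + v\right) 2 v = 2 v \left(126 + v\right)$)
$f{\left(-63 \right)} - P{\left(92,-214 \right)} = 2 \left(-63\right) \left(126 - 63\right) - \left(-19 + 4 \left(-214\right)\right) = 2 \left(-63\right) 63 - \left(-19 - 856\right) = -7938 - -875 = -7938 + 875 = -7063$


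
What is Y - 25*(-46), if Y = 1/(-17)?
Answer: 19549/17 ≈ 1149.9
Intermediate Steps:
Y = -1/17 ≈ -0.058824
Y - 25*(-46) = -1/17 - 25*(-46) = -1/17 + 1150 = 19549/17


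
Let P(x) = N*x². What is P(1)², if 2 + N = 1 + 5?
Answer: 16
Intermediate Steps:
N = 4 (N = -2 + (1 + 5) = -2 + 6 = 4)
P(x) = 4*x²
P(1)² = (4*1²)² = (4*1)² = 4² = 16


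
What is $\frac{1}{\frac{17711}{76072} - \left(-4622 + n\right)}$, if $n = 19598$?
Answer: $- \frac{76072}{1139236561} \approx -6.6775 \cdot 10^{-5}$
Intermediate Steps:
$\frac{1}{\frac{17711}{76072} - \left(-4622 + n\right)} = \frac{1}{\frac{17711}{76072} + \left(4622 - 19598\right)} = \frac{1}{17711 \cdot \frac{1}{76072} + \left(4622 - 19598\right)} = \frac{1}{\frac{17711}{76072} - 14976} = \frac{1}{- \frac{1139236561}{76072}} = - \frac{76072}{1139236561}$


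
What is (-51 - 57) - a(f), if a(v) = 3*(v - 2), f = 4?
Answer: -114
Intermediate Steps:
a(v) = -6 + 3*v (a(v) = 3*(-2 + v) = -6 + 3*v)
(-51 - 57) - a(f) = (-51 - 57) - (-6 + 3*4) = -108 - (-6 + 12) = -108 - 1*6 = -108 - 6 = -114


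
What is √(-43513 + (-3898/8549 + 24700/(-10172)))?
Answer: 2*I*√5141752590151727015/21740107 ≈ 208.6*I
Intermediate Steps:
√(-43513 + (-3898/8549 + 24700/(-10172))) = √(-43513 + (-3898*1/8549 + 24700*(-1/10172))) = √(-43513 + (-3898/8549 - 6175/2543)) = √(-43513 - 62702689/21740107) = √(-946039978580/21740107) = 2*I*√5141752590151727015/21740107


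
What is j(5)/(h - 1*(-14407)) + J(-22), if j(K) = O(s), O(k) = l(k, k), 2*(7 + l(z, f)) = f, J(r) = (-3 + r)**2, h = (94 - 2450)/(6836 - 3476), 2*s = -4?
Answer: 7563300155/12101291 ≈ 625.00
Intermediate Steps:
s = -2 (s = (1/2)*(-4) = -2)
h = -589/840 (h = -2356/3360 = -2356*1/3360 = -589/840 ≈ -0.70119)
l(z, f) = -7 + f/2
O(k) = -7 + k/2
j(K) = -8 (j(K) = -7 + (1/2)*(-2) = -7 - 1 = -8)
j(5)/(h - 1*(-14407)) + J(-22) = -8/(-589/840 - 1*(-14407)) + (-3 - 22)**2 = -8/(-589/840 + 14407) + (-25)**2 = -8/12101291/840 + 625 = -8*840/12101291 + 625 = -6720/12101291 + 625 = 7563300155/12101291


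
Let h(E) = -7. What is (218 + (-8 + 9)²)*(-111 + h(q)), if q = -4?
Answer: -25842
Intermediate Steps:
(218 + (-8 + 9)²)*(-111 + h(q)) = (218 + (-8 + 9)²)*(-111 - 7) = (218 + 1²)*(-118) = (218 + 1)*(-118) = 219*(-118) = -25842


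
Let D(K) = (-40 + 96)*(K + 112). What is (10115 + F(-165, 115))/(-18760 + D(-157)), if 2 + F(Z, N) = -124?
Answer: -1427/3040 ≈ -0.46941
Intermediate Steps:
D(K) = 6272 + 56*K (D(K) = 56*(112 + K) = 6272 + 56*K)
F(Z, N) = -126 (F(Z, N) = -2 - 124 = -126)
(10115 + F(-165, 115))/(-18760 + D(-157)) = (10115 - 126)/(-18760 + (6272 + 56*(-157))) = 9989/(-18760 + (6272 - 8792)) = 9989/(-18760 - 2520) = 9989/(-21280) = 9989*(-1/21280) = -1427/3040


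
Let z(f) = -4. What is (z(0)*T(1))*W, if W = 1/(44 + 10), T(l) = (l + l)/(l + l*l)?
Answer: -2/27 ≈ -0.074074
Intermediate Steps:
T(l) = 2*l/(l + l**2) (T(l) = (2*l)/(l + l**2) = 2*l/(l + l**2))
W = 1/54 ≈ 0.018519
(z(0)*T(1))*W = -8/(1 + 1)*(1/54) = -8/2*(1/54) = -4*1*(1/54) = -4*1/54 = -2/27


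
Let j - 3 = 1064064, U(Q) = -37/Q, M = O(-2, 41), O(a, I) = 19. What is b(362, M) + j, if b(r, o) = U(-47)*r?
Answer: 50024543/47 ≈ 1.0644e+6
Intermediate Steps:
M = 19
b(r, o) = 37*r/47 (b(r, o) = (-37/(-47))*r = (-37*(-1/47))*r = 37*r/47)
j = 1064067 (j = 3 + 1064064 = 1064067)
b(362, M) + j = (37/47)*362 + 1064067 = 13394/47 + 1064067 = 50024543/47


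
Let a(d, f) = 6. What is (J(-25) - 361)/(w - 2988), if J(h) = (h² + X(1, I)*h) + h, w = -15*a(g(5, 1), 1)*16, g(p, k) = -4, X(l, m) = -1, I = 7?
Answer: -22/369 ≈ -0.059621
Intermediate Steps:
w = -1440 (w = -15*6*16 = -90*16 = -1440)
J(h) = h² (J(h) = (h² - h) + h = h²)
(J(-25) - 361)/(w - 2988) = ((-25)² - 361)/(-1440 - 2988) = (625 - 361)/(-4428) = 264*(-1/4428) = -22/369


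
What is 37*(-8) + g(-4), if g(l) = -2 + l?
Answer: -302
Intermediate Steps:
37*(-8) + g(-4) = 37*(-8) + (-2 - 4) = -296 - 6 = -302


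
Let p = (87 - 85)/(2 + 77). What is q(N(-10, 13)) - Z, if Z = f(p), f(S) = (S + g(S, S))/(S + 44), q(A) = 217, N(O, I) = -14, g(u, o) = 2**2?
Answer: 377204/1739 ≈ 216.91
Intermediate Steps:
g(u, o) = 4
p = 2/79 ≈ 0.025316
f(S) = (4 + S)/(44 + S) (f(S) = (S + 4)/(S + 44) = (4 + S)/(44 + S))
Z = 159/1739 (Z = (4 + 2/79)/(44 + 2/79) = (318/79)/(3478/79) = (79/3478)*(318/79) = 159/1739 ≈ 0.091432)
q(N(-10, 13)) - Z = 217 - 1*159/1739 = 217 - 159/1739 = 377204/1739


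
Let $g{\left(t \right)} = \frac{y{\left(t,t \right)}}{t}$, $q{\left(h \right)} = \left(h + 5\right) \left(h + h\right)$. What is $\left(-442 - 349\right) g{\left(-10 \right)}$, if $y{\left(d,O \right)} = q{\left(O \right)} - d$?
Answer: $8701$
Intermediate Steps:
$q{\left(h \right)} = 2 h \left(5 + h\right)$ ($q{\left(h \right)} = \left(5 + h\right) 2 h = 2 h \left(5 + h\right)$)
$y{\left(d,O \right)} = - d + 2 O \left(5 + O\right)$ ($y{\left(d,O \right)} = 2 O \left(5 + O\right) - d = - d + 2 O \left(5 + O\right)$)
$g{\left(t \right)} = \frac{- t + 2 t \left(5 + t\right)}{t}$
$\left(-442 - 349\right) g{\left(-10 \right)} = \left(-442 - 349\right) \left(9 + 2 \left(-10\right)\right) = - 791 \left(9 - 20\right) = \left(-791\right) \left(-11\right) = 8701$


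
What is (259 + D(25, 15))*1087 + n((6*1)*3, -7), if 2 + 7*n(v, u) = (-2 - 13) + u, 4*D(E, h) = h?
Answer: 7996963/28 ≈ 2.8561e+5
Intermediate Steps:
D(E, h) = h/4
n(v, u) = -17/7 + u/7 (n(v, u) = -2/7 + ((-2 - 13) + u)/7 = -2/7 + (-15 + u)/7 = -2/7 + (-15/7 + u/7) = -17/7 + u/7)
(259 + D(25, 15))*1087 + n((6*1)*3, -7) = (259 + (1/4)*15)*1087 + (-17/7 + (1/7)*(-7)) = (259 + 15/4)*1087 + (-17/7 - 1) = (1051/4)*1087 - 24/7 = 1142437/4 - 24/7 = 7996963/28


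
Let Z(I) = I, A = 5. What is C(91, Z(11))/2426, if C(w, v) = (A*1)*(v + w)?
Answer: 255/1213 ≈ 0.21022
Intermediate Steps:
C(w, v) = 5*v + 5*w (C(w, v) = (5*1)*(v + w) = 5*(v + w) = 5*v + 5*w)
C(91, Z(11))/2426 = (5*11 + 5*91)/2426 = (55 + 455)*(1/2426) = 510*(1/2426) = 255/1213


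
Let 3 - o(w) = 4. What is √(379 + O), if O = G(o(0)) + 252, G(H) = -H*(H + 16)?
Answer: √646 ≈ 25.417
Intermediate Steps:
o(w) = -1 (o(w) = 3 - 1*4 = 3 - 4 = -1)
G(H) = -H*(16 + H)
O = 267 (O = -1*(-1)*(16 - 1) + 252 = -1*(-1)*15 + 252 = 15 + 252 = 267)
√(379 + O) = √(379 + 267) = √646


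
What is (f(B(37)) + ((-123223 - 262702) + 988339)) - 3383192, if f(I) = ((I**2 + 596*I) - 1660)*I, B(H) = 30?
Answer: -2267178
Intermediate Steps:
f(I) = I*(-1660 + I**2 + 596*I) (f(I) = (-1660 + I**2 + 596*I)*I = I*(-1660 + I**2 + 596*I))
(f(B(37)) + ((-123223 - 262702) + 988339)) - 3383192 = (30*(-1660 + 30**2 + 596*30) + ((-123223 - 262702) + 988339)) - 3383192 = (30*(-1660 + 900 + 17880) + (-385925 + 988339)) - 3383192 = (30*17120 + 602414) - 3383192 = (513600 + 602414) - 3383192 = 1116014 - 3383192 = -2267178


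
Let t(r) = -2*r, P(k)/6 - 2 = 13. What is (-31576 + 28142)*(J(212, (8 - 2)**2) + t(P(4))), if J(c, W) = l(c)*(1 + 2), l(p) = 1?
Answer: 607818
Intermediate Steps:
P(k) = 90 (P(k) = 12 + 6*13 = 12 + 78 = 90)
J(c, W) = 3 (J(c, W) = 1*(1 + 2) = 1*3 = 3)
(-31576 + 28142)*(J(212, (8 - 2)**2) + t(P(4))) = (-31576 + 28142)*(3 - 2*90) = -3434*(3 - 180) = -3434*(-177) = 607818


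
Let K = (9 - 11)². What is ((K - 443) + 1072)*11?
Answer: 6963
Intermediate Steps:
K = 4 (K = (-2)² = 4)
((K - 443) + 1072)*11 = ((4 - 443) + 1072)*11 = (-439 + 1072)*11 = 633*11 = 6963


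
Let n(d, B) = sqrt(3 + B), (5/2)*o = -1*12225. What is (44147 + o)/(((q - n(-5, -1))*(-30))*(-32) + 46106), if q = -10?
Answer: 716558021/665422418 + 9421680*sqrt(2)/332711209 ≈ 1.1169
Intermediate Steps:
o = -4890 (o = 2*(-1*12225)/5 = (2/5)*(-12225) = -4890)
(44147 + o)/(((q - n(-5, -1))*(-30))*(-32) + 46106) = (44147 - 4890)/(((-10 - sqrt(3 - 1))*(-30))*(-32) + 46106) = 39257/(((-10 - sqrt(2))*(-30))*(-32) + 46106) = 39257/((300 + 30*sqrt(2))*(-32) + 46106) = 39257/((-9600 - 960*sqrt(2)) + 46106) = 39257/(36506 - 960*sqrt(2))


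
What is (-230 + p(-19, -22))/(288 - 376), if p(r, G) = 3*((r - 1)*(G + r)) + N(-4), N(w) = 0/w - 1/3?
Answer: -6689/264 ≈ -25.337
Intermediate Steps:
N(w) = -⅓ (N(w) = 0 - 1*⅓ = 0 - ⅓ = -⅓)
p(r, G) = -⅓ + 3*(-1 + r)*(G + r) (p(r, G) = 3*((r - 1)*(G + r)) - ⅓ = 3*((-1 + r)*(G + r)) - ⅓ = 3*(-1 + r)*(G + r) - ⅓ = -⅓ + 3*(-1 + r)*(G + r))
(-230 + p(-19, -22))/(288 - 376) = (-230 + (-⅓ - 3*(-22) - 3*(-19) + 3*(-19)² + 3*(-22)*(-19)))/(288 - 376) = (-230 + (-⅓ + 66 + 57 + 3*361 + 1254))/(-88) = (-230 + (-⅓ + 66 + 57 + 1083 + 1254))*(-1/88) = (-230 + 7379/3)*(-1/88) = (6689/3)*(-1/88) = -6689/264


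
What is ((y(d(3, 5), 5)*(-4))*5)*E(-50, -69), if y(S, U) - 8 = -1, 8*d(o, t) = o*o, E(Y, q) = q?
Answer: 9660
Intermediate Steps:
d(o, t) = o²/8 (d(o, t) = (o*o)/8 = o²/8)
y(S, U) = 7 (y(S, U) = 8 - 1 = 7)
((y(d(3, 5), 5)*(-4))*5)*E(-50, -69) = ((7*(-4))*5)*(-69) = -28*5*(-69) = -140*(-69) = 9660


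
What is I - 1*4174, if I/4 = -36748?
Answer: -151166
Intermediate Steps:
I = -146992 (I = 4*(-36748) = -146992)
I - 1*4174 = -146992 - 1*4174 = -146992 - 4174 = -151166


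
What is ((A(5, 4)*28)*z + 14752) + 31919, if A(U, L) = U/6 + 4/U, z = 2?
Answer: 701437/15 ≈ 46762.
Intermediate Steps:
A(U, L) = 4/U + U/6 (A(U, L) = U*(1/6) + 4/U = U/6 + 4/U = 4/U + U/6)
((A(5, 4)*28)*z + 14752) + 31919 = (((4/5 + (1/6)*5)*28)*2 + 14752) + 31919 = (((4*(1/5) + 5/6)*28)*2 + 14752) + 31919 = (((4/5 + 5/6)*28)*2 + 14752) + 31919 = (((49/30)*28)*2 + 14752) + 31919 = ((686/15)*2 + 14752) + 31919 = (1372/15 + 14752) + 31919 = 222652/15 + 31919 = 701437/15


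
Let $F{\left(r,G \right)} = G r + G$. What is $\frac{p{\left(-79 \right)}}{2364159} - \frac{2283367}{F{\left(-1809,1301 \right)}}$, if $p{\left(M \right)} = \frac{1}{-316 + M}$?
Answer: $\frac{2132305841772227}{2196592516663440} \approx 0.97073$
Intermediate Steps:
$F{\left(r,G \right)} = G + G r$
$\frac{p{\left(-79 \right)}}{2364159} - \frac{2283367}{F{\left(-1809,1301 \right)}} = \frac{1}{\left(-316 - 79\right) 2364159} - \frac{2283367}{1301 \left(1 - 1809\right)} = \frac{1}{-395} \cdot \frac{1}{2364159} - \frac{2283367}{1301 \left(-1808\right)} = \left(- \frac{1}{395}\right) \frac{1}{2364159} - \frac{2283367}{-2352208} = - \frac{1}{933842805} - - \frac{2283367}{2352208} = - \frac{1}{933842805} + \frac{2283367}{2352208} = \frac{2132305841772227}{2196592516663440}$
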